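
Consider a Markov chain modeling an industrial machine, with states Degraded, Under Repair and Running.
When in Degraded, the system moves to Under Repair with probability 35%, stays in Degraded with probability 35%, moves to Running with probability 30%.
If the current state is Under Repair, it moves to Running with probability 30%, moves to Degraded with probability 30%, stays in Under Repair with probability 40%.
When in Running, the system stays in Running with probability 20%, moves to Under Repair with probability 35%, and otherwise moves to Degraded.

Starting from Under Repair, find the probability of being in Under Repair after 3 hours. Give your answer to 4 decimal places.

0.3685

Propagate the distribution vector 3 hours from Under Repair.
After 0 hours: (0.0000, 1.0000, 0.0000)
After 1 hour: (0.3000, 0.4000, 0.3000)
After 2 hours: (0.3600, 0.3700, 0.2700)
After 3 hours: (0.3585, 0.3685, 0.2730)
P(in Under Repair after 3 hours) = 0.3685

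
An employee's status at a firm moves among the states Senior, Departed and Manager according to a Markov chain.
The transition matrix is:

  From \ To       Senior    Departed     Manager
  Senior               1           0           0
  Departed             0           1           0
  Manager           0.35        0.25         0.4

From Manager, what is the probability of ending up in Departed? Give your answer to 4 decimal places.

Let h(s) be the probability of absorption at Departed starting from transient state s. Then h(Departed) = 1 and h(Senior) = 0. By first-step analysis:
h(Manager) = 0.35·0 + 0.25·1 + 0.4·h(Manager)
Solving: h(Manager) = 0.4167.
Starting from Manager, the probability is 0.4167.

0.4167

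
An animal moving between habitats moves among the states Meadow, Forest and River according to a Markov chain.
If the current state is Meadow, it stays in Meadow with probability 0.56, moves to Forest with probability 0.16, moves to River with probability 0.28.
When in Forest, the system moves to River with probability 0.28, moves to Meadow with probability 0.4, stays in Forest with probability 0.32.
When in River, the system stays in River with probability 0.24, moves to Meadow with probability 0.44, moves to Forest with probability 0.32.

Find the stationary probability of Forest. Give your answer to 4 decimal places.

0.2418

Let the stationary distribution be π with π = πP and π_1 + π_2 + π_3 = 1.
π_1 = 0.56·π_1 + 0.4·π_2 + 0.44·π_3
π_2 = 0.16·π_1 + 0.32·π_2 + 0.32·π_3
Solving with the normalization constraint gives π = (0.4890, 0.2418, 0.2692).
So the stationary probability of Forest is 0.2418.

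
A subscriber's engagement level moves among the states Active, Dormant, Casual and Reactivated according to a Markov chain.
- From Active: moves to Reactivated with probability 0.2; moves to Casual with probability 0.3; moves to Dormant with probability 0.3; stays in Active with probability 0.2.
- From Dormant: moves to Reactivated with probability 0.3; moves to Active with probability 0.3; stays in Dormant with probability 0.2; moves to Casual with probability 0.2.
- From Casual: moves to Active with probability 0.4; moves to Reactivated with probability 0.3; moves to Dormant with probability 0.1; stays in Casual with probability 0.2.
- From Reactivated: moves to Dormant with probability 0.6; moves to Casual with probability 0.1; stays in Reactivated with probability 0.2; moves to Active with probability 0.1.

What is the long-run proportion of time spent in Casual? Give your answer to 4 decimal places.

0.1995

Let the stationary distribution be π with π = πP and π_1 + π_2 + π_3 + π_4 = 1.
π_1 = 0.2·π_1 + 0.3·π_2 + 0.4·π_3 + 0.1·π_4
π_2 = 0.3·π_1 + 0.2·π_2 + 0.1·π_3 + 0.6·π_4
π_3 = 0.3·π_1 + 0.2·π_2 + 0.2·π_3 + 0.1·π_4
Solving with the normalization constraint gives π = (0.2453, 0.3048, 0.1995, 0.2504).
So the stationary probability of Casual is 0.1995.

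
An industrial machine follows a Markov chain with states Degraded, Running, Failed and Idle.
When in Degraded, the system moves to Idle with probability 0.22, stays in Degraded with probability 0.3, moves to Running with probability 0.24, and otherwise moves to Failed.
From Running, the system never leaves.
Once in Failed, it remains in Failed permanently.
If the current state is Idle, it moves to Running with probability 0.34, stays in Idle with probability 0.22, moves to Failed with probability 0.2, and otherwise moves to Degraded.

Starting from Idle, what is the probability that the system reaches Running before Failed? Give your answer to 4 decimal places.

0.5994

Let h(s) be the probability of absorption at Running starting from transient state s. Then h(Running) = 1 and h(Failed) = 0. By first-step analysis:
h(Degraded) = 0.3·h(Degraded) + 0.24·1 + 0.24·0 + 0.22·h(Idle)
h(Idle) = 0.24·h(Degraded) + 0.34·1 + 0.2·0 + 0.22·h(Idle)
Solving: h(Degraded) = 0.5312, h(Idle) = 0.5994.
Starting from Idle, the probability is 0.5994.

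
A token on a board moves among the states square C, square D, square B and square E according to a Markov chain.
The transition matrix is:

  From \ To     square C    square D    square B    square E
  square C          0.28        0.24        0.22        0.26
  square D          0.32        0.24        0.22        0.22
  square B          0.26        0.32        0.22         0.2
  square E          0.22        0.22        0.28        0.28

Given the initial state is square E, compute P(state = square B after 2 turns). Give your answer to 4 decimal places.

0.2368

Propagate the distribution vector 2 turns from square E.
After 0 turns: (0.0000, 0.0000, 0.0000, 1.0000)
After 1 turn: (0.2200, 0.2200, 0.2800, 0.2800)
After 2 turns: (0.2664, 0.2568, 0.2368, 0.2400)
P(in square B after 2 turns) = 0.2368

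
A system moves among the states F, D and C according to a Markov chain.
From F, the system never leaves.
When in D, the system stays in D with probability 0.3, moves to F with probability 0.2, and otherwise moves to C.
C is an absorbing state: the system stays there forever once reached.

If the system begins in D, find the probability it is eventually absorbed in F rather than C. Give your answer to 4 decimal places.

Let h(s) be the probability of absorption at F starting from transient state s. Then h(F) = 1 and h(C) = 0. By first-step analysis:
h(D) = 0.2·1 + 0.3·h(D) + 0.5·0
Solving: h(D) = 0.2857.
Starting from D, the probability is 0.2857.

0.2857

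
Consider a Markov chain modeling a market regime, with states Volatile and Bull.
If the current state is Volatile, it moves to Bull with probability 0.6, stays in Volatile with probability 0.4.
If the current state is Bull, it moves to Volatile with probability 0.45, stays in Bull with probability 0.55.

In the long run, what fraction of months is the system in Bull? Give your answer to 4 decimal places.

Let the stationary distribution be π with π = πP and π_1 + π_2 = 1.
π_1 = 0.4·π_1 + 0.45·π_2
Solving with the normalization constraint gives π = (0.4286, 0.5714).
So the stationary probability of Bull is 0.5714.

0.5714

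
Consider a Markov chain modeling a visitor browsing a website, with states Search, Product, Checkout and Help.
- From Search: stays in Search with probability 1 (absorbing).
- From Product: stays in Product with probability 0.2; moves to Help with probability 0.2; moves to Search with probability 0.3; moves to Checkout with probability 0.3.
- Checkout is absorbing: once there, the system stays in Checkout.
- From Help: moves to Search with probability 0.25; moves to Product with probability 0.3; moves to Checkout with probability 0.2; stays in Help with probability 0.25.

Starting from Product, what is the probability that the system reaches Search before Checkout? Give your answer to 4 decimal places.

Let h(s) be the probability of absorption at Search starting from transient state s. Then h(Search) = 1 and h(Checkout) = 0. By first-step analysis:
h(Product) = 0.3·1 + 0.2·h(Product) + 0.3·0 + 0.2·h(Help)
h(Help) = 0.25·1 + 0.3·h(Product) + 0.2·0 + 0.25·h(Help)
Solving: h(Product) = 0.5093, h(Help) = 0.5370.
Starting from Product, the probability is 0.5093.

0.5093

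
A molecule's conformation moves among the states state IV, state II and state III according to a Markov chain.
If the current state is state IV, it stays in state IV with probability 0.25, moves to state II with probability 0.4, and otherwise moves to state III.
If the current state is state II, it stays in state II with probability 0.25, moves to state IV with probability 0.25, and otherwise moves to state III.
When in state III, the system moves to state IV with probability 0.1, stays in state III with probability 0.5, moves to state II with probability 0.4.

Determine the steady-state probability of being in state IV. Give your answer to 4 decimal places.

0.1790

Let the stationary distribution be π with π = πP and π_1 + π_2 + π_3 = 1.
π_1 = 0.25·π_1 + 0.25·π_2 + 0.1·π_3
π_2 = 0.4·π_1 + 0.25·π_2 + 0.4·π_3
Solving with the normalization constraint gives π = (0.1790, 0.3478, 0.4731).
So the stationary probability of state IV is 0.1790.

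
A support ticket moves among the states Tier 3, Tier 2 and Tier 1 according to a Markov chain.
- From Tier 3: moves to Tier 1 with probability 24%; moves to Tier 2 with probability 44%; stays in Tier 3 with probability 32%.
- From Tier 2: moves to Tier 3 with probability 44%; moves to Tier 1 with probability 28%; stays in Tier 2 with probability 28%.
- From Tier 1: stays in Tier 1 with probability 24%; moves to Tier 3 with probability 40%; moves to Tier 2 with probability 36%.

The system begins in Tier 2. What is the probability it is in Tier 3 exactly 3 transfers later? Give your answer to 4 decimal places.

0.3848

Propagate the distribution vector 3 transfers from Tier 2.
After 0 transfers: (0.0000, 1.0000, 0.0000)
After 1 transfer: (0.4400, 0.2800, 0.2800)
After 2 transfers: (0.3760, 0.3728, 0.2512)
After 3 transfers: (0.3848, 0.3603, 0.2549)
P(in Tier 3 after 3 transfers) = 0.3848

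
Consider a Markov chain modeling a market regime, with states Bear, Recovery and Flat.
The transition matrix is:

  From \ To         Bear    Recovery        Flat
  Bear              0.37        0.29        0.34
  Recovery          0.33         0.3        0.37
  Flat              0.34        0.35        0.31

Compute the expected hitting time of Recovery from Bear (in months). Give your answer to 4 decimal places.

3.2278

Let t(s) be the expected number of months to first reach Recovery from state s, with t(Recovery) = 0. Conditioning on the first month:
t(Bear) = 1 + 0.37·t(Bear) + 0.34·t(Flat)
t(Flat) = 1 + 0.34·t(Bear) + 0.31·t(Flat)
Solving: t(Bear) = 3.2278, t(Flat) = 3.0398.
Expected months from Bear to Recovery: 3.2278.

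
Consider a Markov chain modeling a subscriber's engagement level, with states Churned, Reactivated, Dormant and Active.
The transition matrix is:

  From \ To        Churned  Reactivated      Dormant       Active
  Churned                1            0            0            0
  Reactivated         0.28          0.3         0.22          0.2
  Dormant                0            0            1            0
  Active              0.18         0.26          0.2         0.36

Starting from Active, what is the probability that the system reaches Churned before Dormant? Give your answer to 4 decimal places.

0.5020

Let h(s) be the probability of absorption at Churned starting from transient state s. Then h(Churned) = 1 and h(Dormant) = 0. By first-step analysis:
h(Reactivated) = 0.28·1 + 0.3·h(Reactivated) + 0.22·0 + 0.2·h(Active)
h(Active) = 0.18·1 + 0.26·h(Reactivated) + 0.2·0 + 0.36·h(Active)
Solving: h(Reactivated) = 0.5434, h(Active) = 0.5020.
Starting from Active, the probability is 0.5020.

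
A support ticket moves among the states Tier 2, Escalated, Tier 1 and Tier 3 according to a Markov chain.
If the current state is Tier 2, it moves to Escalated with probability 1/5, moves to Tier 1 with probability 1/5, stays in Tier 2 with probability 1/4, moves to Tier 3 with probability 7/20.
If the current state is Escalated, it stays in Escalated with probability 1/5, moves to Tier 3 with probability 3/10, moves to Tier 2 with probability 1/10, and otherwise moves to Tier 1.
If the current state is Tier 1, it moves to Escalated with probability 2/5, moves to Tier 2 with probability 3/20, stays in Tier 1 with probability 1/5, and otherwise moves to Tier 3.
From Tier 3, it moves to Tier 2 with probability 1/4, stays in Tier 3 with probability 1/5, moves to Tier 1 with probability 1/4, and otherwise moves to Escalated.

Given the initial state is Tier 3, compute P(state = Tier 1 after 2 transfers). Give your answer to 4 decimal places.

Propagate the distribution vector 2 transfers from Tier 3.
After 0 transfers: (0.0000, 0.0000, 0.0000, 1.0000)
After 1 transfer: (0.2500, 0.3000, 0.2500, 0.2000)
After 2 transfers: (0.1800, 0.2700, 0.2700, 0.2800)
P(in Tier 1 after 2 transfers) = 0.2700

0.2700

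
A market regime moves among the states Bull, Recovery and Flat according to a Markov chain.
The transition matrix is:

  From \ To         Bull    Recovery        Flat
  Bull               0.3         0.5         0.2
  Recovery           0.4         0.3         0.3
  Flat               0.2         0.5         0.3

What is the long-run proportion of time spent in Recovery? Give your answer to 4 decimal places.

0.4167

Let the stationary distribution be π with π = πP and π_1 + π_2 + π_3 = 1.
π_1 = 0.3·π_1 + 0.4·π_2 + 0.2·π_3
π_2 = 0.5·π_1 + 0.3·π_2 + 0.5·π_3
Solving with the normalization constraint gives π = (0.3148, 0.4167, 0.2685).
So the stationary probability of Recovery is 0.4167.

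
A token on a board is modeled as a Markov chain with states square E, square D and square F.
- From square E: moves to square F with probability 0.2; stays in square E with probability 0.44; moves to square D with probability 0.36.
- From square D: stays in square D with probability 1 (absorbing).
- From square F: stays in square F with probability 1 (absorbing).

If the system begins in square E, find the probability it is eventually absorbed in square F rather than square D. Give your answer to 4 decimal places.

0.3571

Let h(s) be the probability of absorption at square F starting from transient state s. Then h(square F) = 1 and h(square D) = 0. By first-step analysis:
h(square E) = 0.44·h(square E) + 0.36·0 + 0.2·1
Solving: h(square E) = 0.3571.
Starting from square E, the probability is 0.3571.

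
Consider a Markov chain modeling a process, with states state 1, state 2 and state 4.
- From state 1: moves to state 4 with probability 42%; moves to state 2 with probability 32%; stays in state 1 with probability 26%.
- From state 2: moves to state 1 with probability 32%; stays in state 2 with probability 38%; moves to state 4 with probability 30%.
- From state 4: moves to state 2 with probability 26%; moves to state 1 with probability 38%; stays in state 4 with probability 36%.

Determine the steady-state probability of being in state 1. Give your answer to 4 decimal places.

Let the stationary distribution be π with π = πP and π_1 + π_2 + π_3 = 1.
π_1 = 0.26·π_1 + 0.32·π_2 + 0.38·π_3
π_2 = 0.32·π_1 + 0.38·π_2 + 0.26·π_3
Solving with the normalization constraint gives π = (0.3223, 0.3174, 0.3603).
So the stationary probability of state 1 is 0.3223.

0.3223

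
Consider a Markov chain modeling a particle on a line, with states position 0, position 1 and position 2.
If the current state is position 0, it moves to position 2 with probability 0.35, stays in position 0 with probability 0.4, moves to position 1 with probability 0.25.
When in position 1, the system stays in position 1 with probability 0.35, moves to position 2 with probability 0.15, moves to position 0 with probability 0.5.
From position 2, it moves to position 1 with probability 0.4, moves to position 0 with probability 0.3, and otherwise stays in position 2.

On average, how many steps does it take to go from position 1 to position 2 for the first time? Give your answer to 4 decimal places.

Let t(s) be the expected number of steps to first reach position 2 from state s, with t(position 2) = 0. Conditioning on the first step:
t(position 0) = 1 + 0.4·t(position 0) + 0.25·t(position 1)
t(position 1) = 1 + 0.5·t(position 0) + 0.35·t(position 1)
Solving: t(position 0) = 3.3962, t(position 1) = 4.1509.
Expected steps from position 1 to position 2: 4.1509.

4.1509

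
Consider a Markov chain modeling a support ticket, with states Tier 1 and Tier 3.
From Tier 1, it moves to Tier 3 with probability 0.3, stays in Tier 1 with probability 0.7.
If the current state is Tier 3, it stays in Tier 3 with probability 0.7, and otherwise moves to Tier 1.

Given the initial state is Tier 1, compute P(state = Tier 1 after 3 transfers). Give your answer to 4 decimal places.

0.5320

Propagate the distribution vector 3 transfers from Tier 1.
After 0 transfers: (1.0000, 0.0000)
After 1 transfer: (0.7000, 0.3000)
After 2 transfers: (0.5800, 0.4200)
After 3 transfers: (0.5320, 0.4680)
P(in Tier 1 after 3 transfers) = 0.5320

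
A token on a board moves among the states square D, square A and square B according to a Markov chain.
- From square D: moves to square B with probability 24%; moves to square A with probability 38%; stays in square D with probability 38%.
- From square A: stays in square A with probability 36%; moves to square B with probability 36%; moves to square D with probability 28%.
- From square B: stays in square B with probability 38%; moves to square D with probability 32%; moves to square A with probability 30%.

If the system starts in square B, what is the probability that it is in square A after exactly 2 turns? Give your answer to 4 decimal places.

Sum over the intermediate state after 1 turn:
P = P(square B→square D)·P(square D→square A) + P(square B→square A)·P(square A→square A) + P(square B→square B)·P(square B→square A)
  = 0.32×0.38 + 0.3×0.36 + 0.38×0.3
  = 0.1216 + 0.1080 + 0.1140 = 0.3436

0.3436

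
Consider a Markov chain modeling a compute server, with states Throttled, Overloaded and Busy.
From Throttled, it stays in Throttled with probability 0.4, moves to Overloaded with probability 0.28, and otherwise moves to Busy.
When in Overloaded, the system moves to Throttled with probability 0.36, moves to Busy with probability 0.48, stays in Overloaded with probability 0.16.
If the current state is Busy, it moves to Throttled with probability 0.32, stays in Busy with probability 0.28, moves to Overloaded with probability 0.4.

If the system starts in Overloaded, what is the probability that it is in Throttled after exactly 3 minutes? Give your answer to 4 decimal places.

Propagate the distribution vector 3 minutes from Overloaded.
After 0 minutes: (0.0000, 1.0000, 0.0000)
After 1 minute: (0.3600, 0.1600, 0.4800)
After 2 minutes: (0.3552, 0.3184, 0.3264)
After 3 minutes: (0.3612, 0.2810, 0.3579)
P(in Throttled after 3 minutes) = 0.3612

0.3612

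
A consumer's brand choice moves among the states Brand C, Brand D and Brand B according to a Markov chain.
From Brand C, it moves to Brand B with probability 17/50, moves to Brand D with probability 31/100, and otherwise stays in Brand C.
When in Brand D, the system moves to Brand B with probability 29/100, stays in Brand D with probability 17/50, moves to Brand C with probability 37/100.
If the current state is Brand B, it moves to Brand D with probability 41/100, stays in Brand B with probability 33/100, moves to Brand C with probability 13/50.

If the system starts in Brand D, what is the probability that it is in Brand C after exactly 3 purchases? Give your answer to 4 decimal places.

0.3282

Propagate the distribution vector 3 purchases from Brand D.
After 0 purchases: (0.0000, 1.0000, 0.0000)
After 1 purchase: (0.3700, 0.3400, 0.2900)
After 2 purchases: (0.3307, 0.3492, 0.3201)
After 3 purchases: (0.3282, 0.3525, 0.3193)
P(in Brand C after 3 purchases) = 0.3282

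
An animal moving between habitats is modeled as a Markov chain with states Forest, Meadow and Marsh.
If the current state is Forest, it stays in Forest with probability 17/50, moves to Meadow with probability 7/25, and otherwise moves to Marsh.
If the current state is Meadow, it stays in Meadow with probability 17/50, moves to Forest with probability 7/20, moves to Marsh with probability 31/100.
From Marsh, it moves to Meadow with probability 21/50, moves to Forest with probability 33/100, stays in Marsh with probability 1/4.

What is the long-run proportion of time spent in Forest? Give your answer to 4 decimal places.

Let the stationary distribution be π with π = πP and π_1 + π_2 + π_3 = 1.
π_1 = 0.34·π_1 + 0.35·π_2 + 0.33·π_3
π_2 = 0.28·π_1 + 0.34·π_2 + 0.42·π_3
Solving with the normalization constraint gives π = (0.3403, 0.3448, 0.3149).
So the stationary probability of Forest is 0.3403.

0.3403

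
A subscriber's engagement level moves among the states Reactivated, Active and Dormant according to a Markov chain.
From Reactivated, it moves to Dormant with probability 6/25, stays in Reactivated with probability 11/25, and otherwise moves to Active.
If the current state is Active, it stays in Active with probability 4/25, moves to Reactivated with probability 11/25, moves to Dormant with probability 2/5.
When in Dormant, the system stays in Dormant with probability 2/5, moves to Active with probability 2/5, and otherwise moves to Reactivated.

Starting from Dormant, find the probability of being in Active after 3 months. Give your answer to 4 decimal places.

0.3034

Propagate the distribution vector 3 months from Dormant.
After 0 months: (0.0000, 0.0000, 1.0000)
After 1 month: (0.2000, 0.4000, 0.4000)
After 2 months: (0.3440, 0.2880, 0.3680)
After 3 months: (0.3517, 0.3034, 0.3450)
P(in Active after 3 months) = 0.3034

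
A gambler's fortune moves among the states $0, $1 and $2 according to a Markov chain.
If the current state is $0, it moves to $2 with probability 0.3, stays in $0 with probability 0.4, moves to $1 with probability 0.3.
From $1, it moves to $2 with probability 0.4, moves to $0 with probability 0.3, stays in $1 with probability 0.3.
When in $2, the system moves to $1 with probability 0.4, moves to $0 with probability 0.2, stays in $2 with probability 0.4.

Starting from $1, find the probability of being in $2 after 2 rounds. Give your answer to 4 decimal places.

Sum over the intermediate state after 1 round:
P = P($1→$0)·P($0→$2) + P($1→$1)·P($1→$2) + P($1→$2)·P($2→$2)
  = 0.3×0.3 + 0.3×0.4 + 0.4×0.4
  = 0.0900 + 0.1200 + 0.1600 = 0.3700

0.3700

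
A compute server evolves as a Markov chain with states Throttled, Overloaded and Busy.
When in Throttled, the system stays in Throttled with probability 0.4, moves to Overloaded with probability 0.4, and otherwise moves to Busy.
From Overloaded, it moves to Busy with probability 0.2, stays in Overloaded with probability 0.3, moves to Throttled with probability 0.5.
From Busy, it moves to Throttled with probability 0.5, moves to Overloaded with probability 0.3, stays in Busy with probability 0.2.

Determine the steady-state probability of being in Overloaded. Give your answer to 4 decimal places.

Let the stationary distribution be π with π = πP and π_1 + π_2 + π_3 = 1.
π_1 = 0.4·π_1 + 0.5·π_2 + 0.5·π_3
π_2 = 0.4·π_1 + 0.3·π_2 + 0.3·π_3
Solving with the normalization constraint gives π = (0.4545, 0.3455, 0.2000).
So the stationary probability of Overloaded is 0.3455.

0.3455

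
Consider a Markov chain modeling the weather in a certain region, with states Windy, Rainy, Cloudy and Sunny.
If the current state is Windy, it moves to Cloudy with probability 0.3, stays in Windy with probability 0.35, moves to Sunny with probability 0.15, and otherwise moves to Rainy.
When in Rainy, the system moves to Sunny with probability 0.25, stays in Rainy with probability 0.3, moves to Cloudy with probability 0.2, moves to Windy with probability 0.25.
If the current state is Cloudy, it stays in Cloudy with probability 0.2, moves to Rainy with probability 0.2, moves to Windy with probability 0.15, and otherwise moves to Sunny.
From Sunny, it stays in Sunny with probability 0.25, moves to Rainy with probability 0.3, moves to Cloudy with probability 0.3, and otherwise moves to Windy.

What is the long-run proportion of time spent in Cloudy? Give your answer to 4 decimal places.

Let the stationary distribution be π with π = πP and π_1 + π_2 + π_3 + π_4 = 1.
π_1 = 0.35·π_1 + 0.25·π_2 + 0.15·π_3 + 0.15·π_4
π_2 = 0.2·π_1 + 0.3·π_2 + 0.2·π_3 + 0.3·π_4
π_3 = 0.3·π_1 + 0.2·π_2 + 0.2·π_3 + 0.3·π_4
Solving with the normalization constraint gives π = (0.2191, 0.2531, 0.2497, 0.2780).
So the stationary probability of Cloudy is 0.2497.

0.2497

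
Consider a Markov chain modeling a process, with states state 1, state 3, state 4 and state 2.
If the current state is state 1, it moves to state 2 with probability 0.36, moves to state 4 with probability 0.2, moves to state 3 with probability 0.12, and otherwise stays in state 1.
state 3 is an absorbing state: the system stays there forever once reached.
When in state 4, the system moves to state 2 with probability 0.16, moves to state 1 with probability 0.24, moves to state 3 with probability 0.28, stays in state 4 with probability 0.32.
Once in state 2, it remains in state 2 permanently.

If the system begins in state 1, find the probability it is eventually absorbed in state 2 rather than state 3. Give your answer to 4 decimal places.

Let h(s) be the probability of absorption at state 2 starting from transient state s. Then h(state 2) = 1 and h(state 3) = 0. By first-step analysis:
h(state 1) = 0.32·h(state 1) + 0.12·0 + 0.2·h(state 4) + 0.36·1
h(state 4) = 0.24·h(state 1) + 0.28·0 + 0.32·h(state 4) + 0.16·1
Solving: h(state 1) = 0.6680, h(state 4) = 0.4710.
Starting from state 1, the probability is 0.6680.

0.6680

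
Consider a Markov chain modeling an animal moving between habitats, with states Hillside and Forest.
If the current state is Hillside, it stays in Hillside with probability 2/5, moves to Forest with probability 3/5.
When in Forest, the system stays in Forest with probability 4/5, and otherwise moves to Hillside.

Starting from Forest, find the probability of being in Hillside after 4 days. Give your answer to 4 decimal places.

Propagate the distribution vector 4 days from Forest.
After 0 days: (0.0000, 1.0000)
After 1 day: (0.2000, 0.8000)
After 2 days: (0.2400, 0.7600)
After 3 days: (0.2480, 0.7520)
After 4 days: (0.2496, 0.7504)
P(in Hillside after 4 days) = 0.2496

0.2496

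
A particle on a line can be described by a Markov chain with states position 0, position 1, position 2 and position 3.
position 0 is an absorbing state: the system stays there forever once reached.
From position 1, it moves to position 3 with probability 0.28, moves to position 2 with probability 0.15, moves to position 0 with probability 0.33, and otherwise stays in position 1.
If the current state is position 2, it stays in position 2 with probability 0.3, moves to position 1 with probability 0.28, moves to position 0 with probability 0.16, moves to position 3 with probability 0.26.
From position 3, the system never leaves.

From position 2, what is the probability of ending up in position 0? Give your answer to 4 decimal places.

Let h(s) be the probability of absorption at position 0 starting from transient state s. Then h(position 0) = 1 and h(position 3) = 0. By first-step analysis:
h(position 1) = 0.33·1 + 0.24·h(position 1) + 0.15·h(position 2) + 0.28·0
h(position 2) = 0.16·1 + 0.28·h(position 1) + 0.3·h(position 2) + 0.26·0
Solving: h(position 1) = 0.5204, h(position 2) = 0.4367.
Starting from position 2, the probability is 0.4367.

0.4367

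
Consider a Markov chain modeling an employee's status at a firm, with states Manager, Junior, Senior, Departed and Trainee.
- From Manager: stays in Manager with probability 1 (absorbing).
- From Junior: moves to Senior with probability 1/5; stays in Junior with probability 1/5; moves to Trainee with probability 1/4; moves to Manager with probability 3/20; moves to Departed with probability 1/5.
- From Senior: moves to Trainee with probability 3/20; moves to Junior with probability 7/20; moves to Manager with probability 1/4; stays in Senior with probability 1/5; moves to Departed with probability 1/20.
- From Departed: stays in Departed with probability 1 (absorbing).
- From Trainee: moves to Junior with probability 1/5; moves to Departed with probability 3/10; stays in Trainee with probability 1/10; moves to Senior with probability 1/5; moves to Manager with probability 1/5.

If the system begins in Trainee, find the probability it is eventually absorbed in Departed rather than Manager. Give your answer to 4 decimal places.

0.5335

Let h(s) be the probability of absorption at Departed starting from transient state s. Then h(Departed) = 1 and h(Manager) = 0. By first-step analysis:
h(Junior) = 0.15·0 + 0.2·h(Junior) + 0.2·h(Senior) + 0.2·1 + 0.25·h(Trainee)
h(Senior) = 0.25·0 + 0.35·h(Junior) + 0.2·h(Senior) + 0.05·1 + 0.15·h(Trainee)
h(Trainee) = 0.2·0 + 0.2·h(Junior) + 0.2·h(Senior) + 0.3·1 + 0.1·h(Trainee)
Solving: h(Junior) = 0.5135, h(Senior) = 0.3872, h(Trainee) = 0.5335.
Starting from Trainee, the probability is 0.5335.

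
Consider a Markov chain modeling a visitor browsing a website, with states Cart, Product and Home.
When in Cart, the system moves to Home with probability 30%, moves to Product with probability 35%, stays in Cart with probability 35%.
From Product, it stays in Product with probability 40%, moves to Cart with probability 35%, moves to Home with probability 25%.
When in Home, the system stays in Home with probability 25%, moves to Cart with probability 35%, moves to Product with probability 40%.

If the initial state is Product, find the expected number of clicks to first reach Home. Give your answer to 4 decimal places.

3.7383

Let t(s) be the expected number of clicks to first reach Home from state s, with t(Home) = 0. Conditioning on the first click:
t(Cart) = 1 + 0.35·t(Cart) + 0.35·t(Product)
t(Product) = 1 + 0.35·t(Cart) + 0.4·t(Product)
Solving: t(Cart) = 3.5514, t(Product) = 3.7383.
Expected clicks from Product to Home: 3.7383.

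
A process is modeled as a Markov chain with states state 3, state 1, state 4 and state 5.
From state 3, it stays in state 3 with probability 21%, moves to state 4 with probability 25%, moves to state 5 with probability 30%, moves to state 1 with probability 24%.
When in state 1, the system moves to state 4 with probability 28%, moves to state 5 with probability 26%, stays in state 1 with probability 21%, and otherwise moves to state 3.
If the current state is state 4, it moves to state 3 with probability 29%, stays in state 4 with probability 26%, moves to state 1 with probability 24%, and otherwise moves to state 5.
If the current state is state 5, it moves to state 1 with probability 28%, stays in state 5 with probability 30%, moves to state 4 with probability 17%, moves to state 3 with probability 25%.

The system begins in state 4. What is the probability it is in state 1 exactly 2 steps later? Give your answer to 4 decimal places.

Propagate the distribution vector 2 steps from state 4.
After 0 steps: (0.0000, 0.0000, 1.0000, 0.0000)
After 1 step: (0.2900, 0.2400, 0.2600, 0.2100)
After 2 steps: (0.2488, 0.2412, 0.2430, 0.2670)
P(in state 1 after 2 steps) = 0.2412

0.2412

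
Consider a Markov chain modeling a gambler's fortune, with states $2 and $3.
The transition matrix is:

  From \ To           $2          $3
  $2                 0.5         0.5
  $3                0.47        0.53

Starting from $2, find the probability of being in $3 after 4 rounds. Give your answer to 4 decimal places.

0.5155

Propagate the distribution vector 4 rounds from $2.
After 0 rounds: (1.0000, 0.0000)
After 1 round: (0.5000, 0.5000)
After 2 rounds: (0.4850, 0.5150)
After 3 rounds: (0.4846, 0.5155)
After 4 rounds: (0.4845, 0.5155)
P(in $3 after 4 rounds) = 0.5155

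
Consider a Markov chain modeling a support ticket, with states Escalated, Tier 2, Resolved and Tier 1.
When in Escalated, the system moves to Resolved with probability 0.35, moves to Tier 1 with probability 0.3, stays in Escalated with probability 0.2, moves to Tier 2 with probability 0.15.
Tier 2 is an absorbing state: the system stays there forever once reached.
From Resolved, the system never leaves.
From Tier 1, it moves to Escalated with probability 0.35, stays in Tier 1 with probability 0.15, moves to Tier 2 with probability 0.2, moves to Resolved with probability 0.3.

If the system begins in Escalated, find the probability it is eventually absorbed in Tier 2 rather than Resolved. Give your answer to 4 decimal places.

Let h(s) be the probability of absorption at Tier 2 starting from transient state s. Then h(Tier 2) = 1 and h(Resolved) = 0. By first-step analysis:
h(Escalated) = 0.2·h(Escalated) + 0.15·1 + 0.35·0 + 0.3·h(Tier 1)
h(Tier 1) = 0.35·h(Escalated) + 0.2·1 + 0.3·0 + 0.15·h(Tier 1)
Solving: h(Escalated) = 0.3261, h(Tier 1) = 0.3696.
Starting from Escalated, the probability is 0.3261.

0.3261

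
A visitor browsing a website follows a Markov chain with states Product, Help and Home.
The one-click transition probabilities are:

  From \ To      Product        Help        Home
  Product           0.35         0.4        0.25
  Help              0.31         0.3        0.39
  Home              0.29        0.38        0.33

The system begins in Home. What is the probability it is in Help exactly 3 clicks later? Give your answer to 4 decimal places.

0.3579

Propagate the distribution vector 3 clicks from Home.
After 0 clicks: (0.0000, 0.0000, 1.0000)
After 1 click: (0.2900, 0.3800, 0.3300)
After 2 clicks: (0.3150, 0.3554, 0.3296)
After 3 clicks: (0.3160, 0.3579, 0.3261)
P(in Help after 3 clicks) = 0.3579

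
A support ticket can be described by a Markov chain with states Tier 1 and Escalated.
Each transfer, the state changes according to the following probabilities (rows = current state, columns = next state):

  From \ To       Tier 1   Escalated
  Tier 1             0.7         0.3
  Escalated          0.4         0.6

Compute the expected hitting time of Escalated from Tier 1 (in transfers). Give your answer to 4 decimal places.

Let t(s) be the expected number of transfers to first reach Escalated from state s, with t(Escalated) = 0. Conditioning on the first transfer:
t(Tier 1) = 1 + 0.7·t(Tier 1)
Solving: t(Tier 1) = 3.3333.
Expected transfers from Tier 1 to Escalated: 3.3333.

3.3333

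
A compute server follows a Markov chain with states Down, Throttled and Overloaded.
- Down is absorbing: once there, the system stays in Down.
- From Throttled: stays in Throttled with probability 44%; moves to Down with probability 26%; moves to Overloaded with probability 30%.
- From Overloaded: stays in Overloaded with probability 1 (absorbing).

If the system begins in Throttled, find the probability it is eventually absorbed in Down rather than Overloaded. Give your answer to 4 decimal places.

Let h(s) be the probability of absorption at Down starting from transient state s. Then h(Down) = 1 and h(Overloaded) = 0. By first-step analysis:
h(Throttled) = 0.26·1 + 0.44·h(Throttled) + 0.3·0
Solving: h(Throttled) = 0.4643.
Starting from Throttled, the probability is 0.4643.

0.4643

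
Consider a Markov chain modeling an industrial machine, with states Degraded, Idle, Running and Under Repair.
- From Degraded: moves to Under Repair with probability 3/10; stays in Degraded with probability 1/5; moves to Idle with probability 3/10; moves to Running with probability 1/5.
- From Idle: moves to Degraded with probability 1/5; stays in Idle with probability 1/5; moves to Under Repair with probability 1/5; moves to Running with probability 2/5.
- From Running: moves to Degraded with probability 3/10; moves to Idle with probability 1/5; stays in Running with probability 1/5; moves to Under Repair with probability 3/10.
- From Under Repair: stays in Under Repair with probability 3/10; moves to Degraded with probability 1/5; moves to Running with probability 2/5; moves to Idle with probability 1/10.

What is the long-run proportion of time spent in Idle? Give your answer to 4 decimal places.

0.1949

Let the stationary distribution be π with π = πP and π_1 + π_2 + π_3 + π_4 = 1.
π_1 = 0.2·π_1 + 0.2·π_2 + 0.3·π_3 + 0.2·π_4
π_2 = 0.3·π_1 + 0.2·π_2 + 0.2·π_3 + 0.1·π_4
π_3 = 0.2·π_1 + 0.4·π_2 + 0.2·π_3 + 0.4·π_4
Solving with the normalization constraint gives π = (0.2295, 0.1949, 0.2951, 0.2805).
So the stationary probability of Idle is 0.1949.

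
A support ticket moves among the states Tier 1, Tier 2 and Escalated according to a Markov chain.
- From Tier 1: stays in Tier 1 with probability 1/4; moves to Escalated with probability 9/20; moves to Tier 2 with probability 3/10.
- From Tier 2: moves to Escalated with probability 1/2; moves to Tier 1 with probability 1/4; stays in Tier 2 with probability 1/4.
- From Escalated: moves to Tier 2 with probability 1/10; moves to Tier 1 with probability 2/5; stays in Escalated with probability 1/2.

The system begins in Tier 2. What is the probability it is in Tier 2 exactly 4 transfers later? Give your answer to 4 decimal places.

Propagate the distribution vector 4 transfers from Tier 2.
After 0 transfers: (0.0000, 1.0000, 0.0000)
After 1 transfer: (0.2500, 0.2500, 0.5000)
After 2 transfers: (0.3250, 0.1875, 0.4875)
After 3 transfers: (0.3231, 0.1931, 0.4838)
After 4 transfers: (0.3226, 0.1936, 0.4838)
P(in Tier 2 after 4 transfers) = 0.1936

0.1936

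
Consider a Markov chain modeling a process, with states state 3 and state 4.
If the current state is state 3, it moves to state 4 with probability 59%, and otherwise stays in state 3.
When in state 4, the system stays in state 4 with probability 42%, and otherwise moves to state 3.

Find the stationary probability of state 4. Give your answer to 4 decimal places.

Let the stationary distribution be π with π = πP and π_1 + π_2 = 1.
π_1 = 0.41·π_1 + 0.58·π_2
Solving with the normalization constraint gives π = (0.4957, 0.5043).
So the stationary probability of state 4 is 0.5043.

0.5043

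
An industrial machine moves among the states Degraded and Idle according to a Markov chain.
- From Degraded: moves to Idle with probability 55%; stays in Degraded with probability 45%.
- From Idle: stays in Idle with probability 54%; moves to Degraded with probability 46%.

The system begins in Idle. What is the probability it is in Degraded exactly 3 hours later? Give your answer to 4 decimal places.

Propagate the distribution vector 3 hours from Idle.
After 0 hours: (0.0000, 1.0000)
After 1 hour: (0.4600, 0.5400)
After 2 hours: (0.4554, 0.5446)
After 3 hours: (0.4554, 0.5446)
P(in Degraded after 3 hours) = 0.4554

0.4554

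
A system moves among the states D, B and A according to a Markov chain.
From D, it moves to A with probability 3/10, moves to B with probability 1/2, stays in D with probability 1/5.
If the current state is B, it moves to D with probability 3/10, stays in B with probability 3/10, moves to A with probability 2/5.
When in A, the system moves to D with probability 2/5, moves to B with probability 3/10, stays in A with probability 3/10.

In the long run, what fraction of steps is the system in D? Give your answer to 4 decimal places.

0.3033

Let the stationary distribution be π with π = πP and π_1 + π_2 + π_3 = 1.
π_1 = 0.2·π_1 + 0.3·π_2 + 0.4·π_3
π_2 = 0.5·π_1 + 0.3·π_2 + 0.3·π_3
Solving with the normalization constraint gives π = (0.3033, 0.3607, 0.3361).
So the stationary probability of D is 0.3033.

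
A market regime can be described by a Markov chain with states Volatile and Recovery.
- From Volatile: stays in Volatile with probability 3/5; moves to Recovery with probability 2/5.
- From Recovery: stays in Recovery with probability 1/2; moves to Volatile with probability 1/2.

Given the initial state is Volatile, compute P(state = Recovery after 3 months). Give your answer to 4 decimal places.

Propagate the distribution vector 3 months from Volatile.
After 0 months: (1.0000, 0.0000)
After 1 month: (0.6000, 0.4000)
After 2 months: (0.5600, 0.4400)
After 3 months: (0.5560, 0.4440)
P(in Recovery after 3 months) = 0.4440

0.4440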